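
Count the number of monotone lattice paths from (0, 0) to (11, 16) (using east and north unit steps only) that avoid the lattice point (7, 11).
Number of paths = 9028071

Total paths from (0, 0) to (11, 16): C(27, 11) = 13037895. Paths through (7, 11): (paths (0, 0) → (7, 11)) × (paths (7, 11) → (11, 16)) = C(18, 7) · C(9, 4) = 31824 · 126 = 4009824. Avoidance count = 13037895 − 4009824 = 9028071.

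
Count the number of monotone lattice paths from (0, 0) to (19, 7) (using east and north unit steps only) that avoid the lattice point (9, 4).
Number of paths = 453310

Total paths from (0, 0) to (19, 7): C(26, 19) = 657800. Paths through (9, 4): (paths (0, 0) → (9, 4)) × (paths (9, 4) → (19, 7)) = C(13, 9) · C(13, 10) = 715 · 286 = 204490. Avoidance count = 657800 − 204490 = 453310.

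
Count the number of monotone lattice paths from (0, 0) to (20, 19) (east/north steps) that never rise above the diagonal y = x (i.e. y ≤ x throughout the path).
Number of paths = 6564120420

By the reflection principle (André's argument), the number of monotone paths to (20, 19) with n ≤ m that never go above y = x is C(39, 20) − C(39, 21) = 68923264410 − 62359143990 = 6564120420.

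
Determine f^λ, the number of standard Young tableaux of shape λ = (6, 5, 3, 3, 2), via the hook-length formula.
# SYT of shape (6, 5, 3, 3, 2) = 29930472

Hook-length formula: f^λ = n! / Π hook(c), product over all cells c of the Young diagram. For λ = (6, 5, 3, 3, 2), n = 19 boxes. Hook lengths by row (left-to-right, top-to-bottom): [10, 9, 7, 4, 3, 1]; [8, 7, 5, 2, 1]; [5, 4, 2]; [4, 3, 1]; [2, 1]. Product of hooks = 4064256000. So f^λ = 19! / 4064256000 = 121645100408832000 / 4064256000 = 29930472.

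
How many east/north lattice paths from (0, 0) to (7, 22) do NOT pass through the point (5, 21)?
Number of paths = 1363440

Total paths from (0, 0) to (7, 22): C(29, 7) = 1560780. Paths through (5, 21): (paths (0, 0) → (5, 21)) × (paths (5, 21) → (7, 22)) = C(26, 5) · C(3, 2) = 65780 · 3 = 197340. Avoidance count = 1560780 − 197340 = 1363440.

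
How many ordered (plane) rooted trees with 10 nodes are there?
C_9 = 4862

These ordered rooted trees are counted by the Catalan number C_n = (1/(n + 1)) · C(2n, n). For n = 9: C_9 = (1/10) · C(18, 9) = 48620/10 = 4862.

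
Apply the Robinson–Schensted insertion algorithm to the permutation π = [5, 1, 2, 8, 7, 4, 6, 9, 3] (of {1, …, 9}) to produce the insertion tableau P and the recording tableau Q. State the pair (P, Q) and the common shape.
P = [1, 2, 3, 6, 9] / [4, 7] / [5] / [8];  Q = [1, 3, 4, 7, 8] / [2, 5] / [6] / [9];  common shape = (5, 2, 1, 1)

Row-insert the values π_1, π_2, … into P one at a time, bumping the leftmost entry strictly greater than the inserted value down to the next row. The recording tableau Q records, in position (i, j), the step at which that cell was added to P.
  Insert 5 (step 1): P = [5];  Q = [1]
  Insert 1 (step 2): P = [1] / [5];  Q = [1] / [2]
  Insert 2 (step 3): P = [1, 2] / [5];  Q = [1, 3] / [2]
  Insert 8 (step 4): P = [1, 2, 8] / [5];  Q = [1, 3, 4] / [2]
  Insert 7 (step 5): P = [1, 2, 7] / [5, 8];  Q = [1, 3, 4] / [2, 5]
  Insert 4 (step 6): P = [1, 2, 4] / [5, 7] / [8];  Q = [1, 3, 4] / [2, 5] / [6]
  Insert 6 (step 7): P = [1, 2, 4, 6] / [5, 7] / [8];  Q = [1, 3, 4, 7] / [2, 5] / [6]
  Insert 9 (step 8): P = [1, 2, 4, 6, 9] / [5, 7] / [8];  Q = [1, 3, 4, 7, 8] / [2, 5] / [6]
  Insert 3 (step 9): P = [1, 2, 3, 6, 9] / [4, 7] / [5] / [8];  Q = [1, 3, 4, 7, 8] / [2, 5] / [6] / [9]
Final shape: (5, 2, 1, 1).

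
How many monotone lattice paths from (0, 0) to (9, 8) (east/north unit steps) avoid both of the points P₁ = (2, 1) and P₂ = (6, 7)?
Number of paths = 9670

Inclusion–exclusion. Total paths: C(17, 9) = 24310. Through P₁: C(3, 2)·C(14, 7) = 10296. Through P₂: C(13, 6)·C(4, 3) = 6864. Since P₁ is strictly southwest of P₂, a monotone path through both must visit P₁ then P₂; paths through both = C(3, 2)·C(10, 4)·C(4, 3) = 2520. Avoid both = 24310 − 10296 − 6864 + 2520 = 9670.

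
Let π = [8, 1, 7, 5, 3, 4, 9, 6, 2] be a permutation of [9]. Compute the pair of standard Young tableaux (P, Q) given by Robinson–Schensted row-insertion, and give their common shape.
P = [1, 2, 4, 6] / [3, 9] / [5] / [7] / [8];  Q = [1, 3, 6, 7] / [2, 8] / [4] / [5] / [9];  common shape = (4, 2, 1, 1, 1)

Row-insert the values π_1, π_2, … into P one at a time, bumping the leftmost entry strictly greater than the inserted value down to the next row. The recording tableau Q records, in position (i, j), the step at which that cell was added to P.
  Insert 8 (step 1): P = [8];  Q = [1]
  Insert 1 (step 2): P = [1] / [8];  Q = [1] / [2]
  Insert 7 (step 3): P = [1, 7] / [8];  Q = [1, 3] / [2]
  Insert 5 (step 4): P = [1, 5] / [7] / [8];  Q = [1, 3] / [2] / [4]
  Insert 3 (step 5): P = [1, 3] / [5] / [7] / [8];  Q = [1, 3] / [2] / [4] / [5]
  Insert 4 (step 6): P = [1, 3, 4] / [5] / [7] / [8];  Q = [1, 3, 6] / [2] / [4] / [5]
  Insert 9 (step 7): P = [1, 3, 4, 9] / [5] / [7] / [8];  Q = [1, 3, 6, 7] / [2] / [4] / [5]
  Insert 6 (step 8): P = [1, 3, 4, 6] / [5, 9] / [7] / [8];  Q = [1, 3, 6, 7] / [2, 8] / [4] / [5]
  Insert 2 (step 9): P = [1, 2, 4, 6] / [3, 9] / [5] / [7] / [8];  Q = [1, 3, 6, 7] / [2, 8] / [4] / [5] / [9]
Final shape: (4, 2, 1, 1, 1).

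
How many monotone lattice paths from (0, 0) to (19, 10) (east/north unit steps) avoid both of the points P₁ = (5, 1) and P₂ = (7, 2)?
Number of paths = 12859410

Inclusion–exclusion. Total paths: C(29, 19) = 20030010. Through P₁: C(6, 5)·C(23, 14) = 4903140. Through P₂: C(9, 7)·C(20, 12) = 4534920. Since P₁ is strictly southwest of P₂, a monotone path through both must visit P₁ then P₂; paths through both = C(6, 5)·C(3, 2)·C(20, 12) = 2267460. Avoid both = 20030010 − 4903140 − 4534920 + 2267460 = 12859410.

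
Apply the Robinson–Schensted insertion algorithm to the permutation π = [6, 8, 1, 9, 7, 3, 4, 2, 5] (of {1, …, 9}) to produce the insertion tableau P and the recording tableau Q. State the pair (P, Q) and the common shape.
P = [1, 2, 4, 5] / [3, 7, 9] / [6] / [8];  Q = [1, 2, 4, 9] / [3, 5, 7] / [6] / [8];  common shape = (4, 3, 1, 1)

Row-insert the values π_1, π_2, … into P one at a time, bumping the leftmost entry strictly greater than the inserted value down to the next row. The recording tableau Q records, in position (i, j), the step at which that cell was added to P.
  Insert 6 (step 1): P = [6];  Q = [1]
  Insert 8 (step 2): P = [6, 8];  Q = [1, 2]
  Insert 1 (step 3): P = [1, 8] / [6];  Q = [1, 2] / [3]
  Insert 9 (step 4): P = [1, 8, 9] / [6];  Q = [1, 2, 4] / [3]
  Insert 7 (step 5): P = [1, 7, 9] / [6, 8];  Q = [1, 2, 4] / [3, 5]
  Insert 3 (step 6): P = [1, 3, 9] / [6, 7] / [8];  Q = [1, 2, 4] / [3, 5] / [6]
  Insert 4 (step 7): P = [1, 3, 4] / [6, 7, 9] / [8];  Q = [1, 2, 4] / [3, 5, 7] / [6]
  Insert 2 (step 8): P = [1, 2, 4] / [3, 7, 9] / [6] / [8];  Q = [1, 2, 4] / [3, 5, 7] / [6] / [8]
  Insert 5 (step 9): P = [1, 2, 4, 5] / [3, 7, 9] / [6] / [8];  Q = [1, 2, 4, 9] / [3, 5, 7] / [6] / [8]
Final shape: (4, 3, 1, 1).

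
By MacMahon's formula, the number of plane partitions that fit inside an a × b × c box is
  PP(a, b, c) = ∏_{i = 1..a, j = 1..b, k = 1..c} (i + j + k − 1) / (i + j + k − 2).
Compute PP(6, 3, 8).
PP(6, 3, 8) = 614083470

Evaluate the triple product over i = 1..6, j = 1..3, k = 1..8. The factors are (2/1) · (3/2) · (4/3) · (5/4) · (6/5) · (7/6) · (8/7) · (9/8) · … (144 factors total). The numerators and denominators telescope so the product is an integer; carrying out the multiplication exactly gives PP(6, 3, 8) = 614083470.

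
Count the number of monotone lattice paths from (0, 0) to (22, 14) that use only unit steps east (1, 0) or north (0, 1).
Number of paths = 3796297200

A monotone lattice path from (0, 0) to (22, 14) consists of 22 east steps and 14 north steps in some order, so it is determined by which 22 of the 36 steps are east. The count is C(36, 22) = 3796297200.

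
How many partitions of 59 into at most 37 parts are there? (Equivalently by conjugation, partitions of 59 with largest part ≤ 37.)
p(59, parts ≤ 37) = 828314

Use the recurrence p(n, m) = p(n, m−1) + p(n−m, m): either the largest part is < m (count p(n, m−1)) or the largest part is exactly m (remove one copy of m, count p(n−m, m)). With p(0, ·) = 1 this gives p(59, parts ≤ 37) = 828314. (By conjugating Young diagrams, this also counts partitions of 59 into at most 37 parts.)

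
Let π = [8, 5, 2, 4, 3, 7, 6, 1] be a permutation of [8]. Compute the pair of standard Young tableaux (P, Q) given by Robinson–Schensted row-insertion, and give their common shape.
P = [1, 3, 6] / [2, 7] / [4] / [5] / [8];  Q = [1, 4, 6] / [2, 7] / [3] / [5] / [8];  common shape = (3, 2, 1, 1, 1)

Row-insert the values π_1, π_2, … into P one at a time, bumping the leftmost entry strictly greater than the inserted value down to the next row. The recording tableau Q records, in position (i, j), the step at which that cell was added to P.
  Insert 8 (step 1): P = [8];  Q = [1]
  Insert 5 (step 2): P = [5] / [8];  Q = [1] / [2]
  Insert 2 (step 3): P = [2] / [5] / [8];  Q = [1] / [2] / [3]
  Insert 4 (step 4): P = [2, 4] / [5] / [8];  Q = [1, 4] / [2] / [3]
  Insert 3 (step 5): P = [2, 3] / [4] / [5] / [8];  Q = [1, 4] / [2] / [3] / [5]
  Insert 7 (step 6): P = [2, 3, 7] / [4] / [5] / [8];  Q = [1, 4, 6] / [2] / [3] / [5]
  Insert 6 (step 7): P = [2, 3, 6] / [4, 7] / [5] / [8];  Q = [1, 4, 6] / [2, 7] / [3] / [5]
  Insert 1 (step 8): P = [1, 3, 6] / [2, 7] / [4] / [5] / [8];  Q = [1, 4, 6] / [2, 7] / [3] / [5] / [8]
Final shape: (3, 2, 1, 1, 1).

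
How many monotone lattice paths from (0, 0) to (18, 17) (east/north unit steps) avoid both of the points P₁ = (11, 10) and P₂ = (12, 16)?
Number of paths = 3131377137

Inclusion–exclusion. Total paths: C(35, 18) = 4537567650. Through P₁: C(21, 11)·C(14, 7) = 1210521312. Through P₂: C(28, 12)·C(7, 6) = 212952285. Since P₁ is strictly southwest of P₂, a monotone path through both must visit P₁ then P₂; paths through both = C(21, 11)·C(7, 1)·C(7, 6) = 17283084. Avoid both = 4537567650 − 1210521312 − 212952285 + 17283084 = 3131377137.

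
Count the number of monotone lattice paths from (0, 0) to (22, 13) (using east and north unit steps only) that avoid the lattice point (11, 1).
Number of paths = 1460112864

Total paths from (0, 0) to (22, 13): C(35, 22) = 1476337800. Paths through (11, 1): (paths (0, 0) → (11, 1)) × (paths (11, 1) → (22, 13)) = C(12, 11) · C(23, 11) = 12 · 1352078 = 16224936. Avoidance count = 1476337800 − 16224936 = 1460112864.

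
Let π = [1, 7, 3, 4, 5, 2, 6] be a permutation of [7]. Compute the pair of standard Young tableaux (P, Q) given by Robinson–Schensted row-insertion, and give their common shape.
P = [1, 2, 4, 5, 6] / [3] / [7];  Q = [1, 2, 4, 5, 7] / [3] / [6];  common shape = (5, 1, 1)

Row-insert the values π_1, π_2, … into P one at a time, bumping the leftmost entry strictly greater than the inserted value down to the next row. The recording tableau Q records, in position (i, j), the step at which that cell was added to P.
  Insert 1 (step 1): P = [1];  Q = [1]
  Insert 7 (step 2): P = [1, 7];  Q = [1, 2]
  Insert 3 (step 3): P = [1, 3] / [7];  Q = [1, 2] / [3]
  Insert 4 (step 4): P = [1, 3, 4] / [7];  Q = [1, 2, 4] / [3]
  Insert 5 (step 5): P = [1, 3, 4, 5] / [7];  Q = [1, 2, 4, 5] / [3]
  Insert 2 (step 6): P = [1, 2, 4, 5] / [3] / [7];  Q = [1, 2, 4, 5] / [3] / [6]
  Insert 6 (step 7): P = [1, 2, 4, 5, 6] / [3] / [7];  Q = [1, 2, 4, 5, 7] / [3] / [6]
Final shape: (5, 1, 1).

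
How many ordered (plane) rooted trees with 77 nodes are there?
C_76 = 4790408930363303911328386208394864461024520

These ordered rooted trees are counted by the Catalan number C_n = (1/(n + 1)) · C(2n, n). For n = 76: C_76 = (1/77) · C(152, 76) = 368861487637974401172285738046404563498888040/77 = 4790408930363303911328386208394864461024520.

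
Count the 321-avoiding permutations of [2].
C_2 = 2

These 321-avoiding permutations are counted by the Catalan number C_n = (1/(n + 1)) · C(2n, n). For n = 2: C_2 = (1/3) · C(4, 2) = 6/3 = 2.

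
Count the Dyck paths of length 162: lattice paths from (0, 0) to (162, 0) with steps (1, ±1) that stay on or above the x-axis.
C_81 = 4462290049988320482463241297506133183499654740

These Dyck paths are counted by the Catalan number C_n = (1/(n + 1)) · C(2n, n). For n = 81: C_81 = (1/82) · C(162, 81) = 365907784099042279561985786395502921046971688680/82 = 4462290049988320482463241297506133183499654740.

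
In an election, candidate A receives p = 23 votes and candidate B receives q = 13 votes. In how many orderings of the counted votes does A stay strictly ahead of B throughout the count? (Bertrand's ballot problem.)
Strict-lead orderings = 641886000

Total orderings of the 36 votes with 23 for A: C(36, 23) = 2310789600. By the Bertrand ballot formula (Cycle Lemma / reflection principle), the number of orderings in which A is strictly ahead of B throughout is (p − q)/(p + q) · C(p + q, p) = (23 − 13)/(23 + 13) · 2310789600 = 641886000.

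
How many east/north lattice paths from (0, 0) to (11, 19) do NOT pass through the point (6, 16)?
Number of paths = 50448972

Total paths from (0, 0) to (11, 19): C(30, 11) = 54627300. Paths through (6, 16): (paths (0, 0) → (6, 16)) × (paths (6, 16) → (11, 19)) = C(22, 6) · C(8, 5) = 74613 · 56 = 4178328. Avoidance count = 54627300 − 4178328 = 50448972.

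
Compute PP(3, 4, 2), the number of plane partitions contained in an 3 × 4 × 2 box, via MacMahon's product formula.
PP(3, 4, 2) = 490

Evaluate the triple product over i = 1..3, j = 1..4, k = 1..2. The factors are (2/1) · (3/2) · (3/2) · (4/3) · (4/3) · (5/4) · (5/4) · (6/5) · … (24 factors total). The numerators and denominators telescope so the product is an integer; carrying out the multiplication exactly gives PP(3, 4, 2) = 490.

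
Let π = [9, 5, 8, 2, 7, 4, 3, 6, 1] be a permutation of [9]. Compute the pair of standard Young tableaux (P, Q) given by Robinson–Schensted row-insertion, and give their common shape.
P = [1, 3, 6] / [2, 7] / [4] / [5] / [8] / [9];  Q = [1, 3, 8] / [2, 5] / [4] / [6] / [7] / [9];  common shape = (3, 2, 1, 1, 1, 1)

Row-insert the values π_1, π_2, … into P one at a time, bumping the leftmost entry strictly greater than the inserted value down to the next row. The recording tableau Q records, in position (i, j), the step at which that cell was added to P.
  Insert 9 (step 1): P = [9];  Q = [1]
  Insert 5 (step 2): P = [5] / [9];  Q = [1] / [2]
  Insert 8 (step 3): P = [5, 8] / [9];  Q = [1, 3] / [2]
  Insert 2 (step 4): P = [2, 8] / [5] / [9];  Q = [1, 3] / [2] / [4]
  Insert 7 (step 5): P = [2, 7] / [5, 8] / [9];  Q = [1, 3] / [2, 5] / [4]
  Insert 4 (step 6): P = [2, 4] / [5, 7] / [8] / [9];  Q = [1, 3] / [2, 5] / [4] / [6]
  Insert 3 (step 7): P = [2, 3] / [4, 7] / [5] / [8] / [9];  Q = [1, 3] / [2, 5] / [4] / [6] / [7]
  Insert 6 (step 8): P = [2, 3, 6] / [4, 7] / [5] / [8] / [9];  Q = [1, 3, 8] / [2, 5] / [4] / [6] / [7]
  Insert 1 (step 9): P = [1, 3, 6] / [2, 7] / [4] / [5] / [8] / [9];  Q = [1, 3, 8] / [2, 5] / [4] / [6] / [7] / [9]
Final shape: (3, 2, 1, 1, 1, 1).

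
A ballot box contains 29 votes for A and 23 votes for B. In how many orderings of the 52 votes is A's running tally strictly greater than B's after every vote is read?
Strict-lead orderings = 40715807302800

Total orderings of the 52 votes with 29 for A: C(52, 29) = 352870329957600. By the Bertrand ballot formula (Cycle Lemma / reflection principle), the number of orderings in which A is strictly ahead of B throughout is (p − q)/(p + q) · C(p + q, p) = (29 − 23)/(29 + 23) · 352870329957600 = 40715807302800.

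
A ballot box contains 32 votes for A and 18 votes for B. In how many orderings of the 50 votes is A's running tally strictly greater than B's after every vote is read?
Strict-lead orderings = 5054988087457

Total orderings of the 50 votes with 32 for A: C(50, 32) = 18053528883775. By the Bertrand ballot formula (Cycle Lemma / reflection principle), the number of orderings in which A is strictly ahead of B throughout is (p − q)/(p + q) · C(p + q, p) = (32 − 18)/(32 + 18) · 18053528883775 = 5054988087457.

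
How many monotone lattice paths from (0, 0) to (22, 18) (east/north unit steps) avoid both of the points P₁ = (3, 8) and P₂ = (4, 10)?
Number of paths = 109284799000

Inclusion–exclusion. Total paths: C(40, 22) = 113380261800. Through P₁: C(11, 3)·C(29, 19) = 3304951650. Through P₂: C(14, 4)·C(26, 18) = 1563837275. Since P₁ is strictly southwest of P₂, a monotone path through both must visit P₁ then P₂; paths through both = C(11, 3)·C(3, 1)·C(26, 18) = 773326125. Avoid both = 113380261800 − 3304951650 − 1563837275 + 773326125 = 109284799000.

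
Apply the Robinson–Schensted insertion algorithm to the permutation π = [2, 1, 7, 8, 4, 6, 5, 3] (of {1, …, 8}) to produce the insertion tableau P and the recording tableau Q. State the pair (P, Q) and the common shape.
P = [1, 3, 5] / [2, 4, 8] / [6] / [7];  Q = [1, 3, 4] / [2, 5, 6] / [7] / [8];  common shape = (3, 3, 1, 1)

Row-insert the values π_1, π_2, … into P one at a time, bumping the leftmost entry strictly greater than the inserted value down to the next row. The recording tableau Q records, in position (i, j), the step at which that cell was added to P.
  Insert 2 (step 1): P = [2];  Q = [1]
  Insert 1 (step 2): P = [1] / [2];  Q = [1] / [2]
  Insert 7 (step 3): P = [1, 7] / [2];  Q = [1, 3] / [2]
  Insert 8 (step 4): P = [1, 7, 8] / [2];  Q = [1, 3, 4] / [2]
  Insert 4 (step 5): P = [1, 4, 8] / [2, 7];  Q = [1, 3, 4] / [2, 5]
  Insert 6 (step 6): P = [1, 4, 6] / [2, 7, 8];  Q = [1, 3, 4] / [2, 5, 6]
  Insert 5 (step 7): P = [1, 4, 5] / [2, 6, 8] / [7];  Q = [1, 3, 4] / [2, 5, 6] / [7]
  Insert 3 (step 8): P = [1, 3, 5] / [2, 4, 8] / [6] / [7];  Q = [1, 3, 4] / [2, 5, 6] / [7] / [8]
Final shape: (3, 3, 1, 1).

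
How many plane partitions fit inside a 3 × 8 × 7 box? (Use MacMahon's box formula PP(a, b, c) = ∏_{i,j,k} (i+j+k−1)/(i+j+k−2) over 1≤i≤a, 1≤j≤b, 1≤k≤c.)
PP(3, 8, 7) = 4971151900

Evaluate the triple product over i = 1..3, j = 1..8, k = 1..7. The factors are (2/1) · (3/2) · (4/3) · (5/4) · (6/5) · (7/6) · (8/7) · (3/2) · … (168 factors total). The numerators and denominators telescope so the product is an integer; carrying out the multiplication exactly gives PP(3, 8, 7) = 4971151900.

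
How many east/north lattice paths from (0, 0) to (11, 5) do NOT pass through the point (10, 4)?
Number of paths = 2366

Total paths from (0, 0) to (11, 5): C(16, 11) = 4368. Paths through (10, 4): (paths (0, 0) → (10, 4)) × (paths (10, 4) → (11, 5)) = C(14, 10) · C(2, 1) = 1001 · 2 = 2002. Avoidance count = 4368 − 2002 = 2366.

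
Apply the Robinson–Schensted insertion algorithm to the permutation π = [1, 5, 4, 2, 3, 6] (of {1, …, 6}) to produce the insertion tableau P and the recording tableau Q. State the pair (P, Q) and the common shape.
P = [1, 2, 3, 6] / [4] / [5];  Q = [1, 2, 5, 6] / [3] / [4];  common shape = (4, 1, 1)

Row-insert the values π_1, π_2, … into P one at a time, bumping the leftmost entry strictly greater than the inserted value down to the next row. The recording tableau Q records, in position (i, j), the step at which that cell was added to P.
  Insert 1 (step 1): P = [1];  Q = [1]
  Insert 5 (step 2): P = [1, 5];  Q = [1, 2]
  Insert 4 (step 3): P = [1, 4] / [5];  Q = [1, 2] / [3]
  Insert 2 (step 4): P = [1, 2] / [4] / [5];  Q = [1, 2] / [3] / [4]
  Insert 3 (step 5): P = [1, 2, 3] / [4] / [5];  Q = [1, 2, 5] / [3] / [4]
  Insert 6 (step 6): P = [1, 2, 3, 6] / [4] / [5];  Q = [1, 2, 5, 6] / [3] / [4]
Final shape: (4, 1, 1).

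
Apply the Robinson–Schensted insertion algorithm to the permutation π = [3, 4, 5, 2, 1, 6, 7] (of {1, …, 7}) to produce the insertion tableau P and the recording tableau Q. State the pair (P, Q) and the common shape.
P = [1, 4, 5, 6, 7] / [2] / [3];  Q = [1, 2, 3, 6, 7] / [4] / [5];  common shape = (5, 1, 1)

Row-insert the values π_1, π_2, … into P one at a time, bumping the leftmost entry strictly greater than the inserted value down to the next row. The recording tableau Q records, in position (i, j), the step at which that cell was added to P.
  Insert 3 (step 1): P = [3];  Q = [1]
  Insert 4 (step 2): P = [3, 4];  Q = [1, 2]
  Insert 5 (step 3): P = [3, 4, 5];  Q = [1, 2, 3]
  Insert 2 (step 4): P = [2, 4, 5] / [3];  Q = [1, 2, 3] / [4]
  Insert 1 (step 5): P = [1, 4, 5] / [2] / [3];  Q = [1, 2, 3] / [4] / [5]
  Insert 6 (step 6): P = [1, 4, 5, 6] / [2] / [3];  Q = [1, 2, 3, 6] / [4] / [5]
  Insert 7 (step 7): P = [1, 4, 5, 6, 7] / [2] / [3];  Q = [1, 2, 3, 6, 7] / [4] / [5]
Final shape: (5, 1, 1).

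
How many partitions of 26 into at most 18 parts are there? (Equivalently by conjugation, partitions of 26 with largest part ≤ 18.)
p(26, parts ≤ 18) = 2391

Use the recurrence p(n, m) = p(n, m−1) + p(n−m, m): either the largest part is < m (count p(n, m−1)) or the largest part is exactly m (remove one copy of m, count p(n−m, m)). With p(0, ·) = 1 this gives p(26, parts ≤ 18) = 2391. (By conjugating Young diagrams, this also counts partitions of 26 into at most 18 parts.)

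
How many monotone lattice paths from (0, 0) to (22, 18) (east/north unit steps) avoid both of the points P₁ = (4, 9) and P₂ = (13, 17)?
Number of paths = 109005399925

Inclusion–exclusion. Total paths: C(40, 22) = 113380261800. Through P₁: C(13, 4)·C(27, 18) = 3351079875. Through P₂: C(30, 13)·C(10, 9) = 1197598500. Since P₁ is strictly southwest of P₂, a monotone path through both must visit P₁ then P₂; paths through both = C(13, 4)·C(17, 9)·C(10, 9) = 173816500. Avoid both = 113380261800 − 3351079875 − 1197598500 + 173816500 = 109005399925.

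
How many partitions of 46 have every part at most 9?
p(46, parts ≤ 9) = 28629

Use the recurrence p(n, m) = p(n, m−1) + p(n−m, m): either the largest part is < m (count p(n, m−1)) or the largest part is exactly m (remove one copy of m, count p(n−m, m)). With p(0, ·) = 1 this gives p(46, parts ≤ 9) = 28629. (By conjugating Young diagrams, this also counts partitions of 46 into at most 9 parts.)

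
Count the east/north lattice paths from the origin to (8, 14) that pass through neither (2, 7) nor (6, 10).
Number of paths = 156774

Inclusion–exclusion. Total paths: C(22, 8) = 319770. Through P₁: C(9, 2)·C(13, 6) = 61776. Through P₂: C(16, 6)·C(6, 2) = 120120. Since P₁ is strictly southwest of P₂, a monotone path through both must visit P₁ then P₂; paths through both = C(9, 2)·C(7, 4)·C(6, 2) = 18900. Avoid both = 319770 − 61776 − 120120 + 18900 = 156774.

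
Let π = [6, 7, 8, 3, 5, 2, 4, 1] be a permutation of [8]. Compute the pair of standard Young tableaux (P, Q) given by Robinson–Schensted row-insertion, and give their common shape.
P = [1, 4, 8] / [2, 5] / [3, 7] / [6];  Q = [1, 2, 3] / [4, 5] / [6, 7] / [8];  common shape = (3, 2, 2, 1)

Row-insert the values π_1, π_2, … into P one at a time, bumping the leftmost entry strictly greater than the inserted value down to the next row. The recording tableau Q records, in position (i, j), the step at which that cell was added to P.
  Insert 6 (step 1): P = [6];  Q = [1]
  Insert 7 (step 2): P = [6, 7];  Q = [1, 2]
  Insert 8 (step 3): P = [6, 7, 8];  Q = [1, 2, 3]
  Insert 3 (step 4): P = [3, 7, 8] / [6];  Q = [1, 2, 3] / [4]
  Insert 5 (step 5): P = [3, 5, 8] / [6, 7];  Q = [1, 2, 3] / [4, 5]
  Insert 2 (step 6): P = [2, 5, 8] / [3, 7] / [6];  Q = [1, 2, 3] / [4, 5] / [6]
  Insert 4 (step 7): P = [2, 4, 8] / [3, 5] / [6, 7];  Q = [1, 2, 3] / [4, 5] / [6, 7]
  Insert 1 (step 8): P = [1, 4, 8] / [2, 5] / [3, 7] / [6];  Q = [1, 2, 3] / [4, 5] / [6, 7] / [8]
Final shape: (3, 2, 2, 1).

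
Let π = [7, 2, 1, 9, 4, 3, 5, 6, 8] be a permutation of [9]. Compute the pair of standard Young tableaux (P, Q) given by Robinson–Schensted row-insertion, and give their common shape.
P = [1, 3, 5, 6, 8] / [2, 4] / [7, 9];  Q = [1, 4, 7, 8, 9] / [2, 5] / [3, 6];  common shape = (5, 2, 2)

Row-insert the values π_1, π_2, … into P one at a time, bumping the leftmost entry strictly greater than the inserted value down to the next row. The recording tableau Q records, in position (i, j), the step at which that cell was added to P.
  Insert 7 (step 1): P = [7];  Q = [1]
  Insert 2 (step 2): P = [2] / [7];  Q = [1] / [2]
  Insert 1 (step 3): P = [1] / [2] / [7];  Q = [1] / [2] / [3]
  Insert 9 (step 4): P = [1, 9] / [2] / [7];  Q = [1, 4] / [2] / [3]
  Insert 4 (step 5): P = [1, 4] / [2, 9] / [7];  Q = [1, 4] / [2, 5] / [3]
  Insert 3 (step 6): P = [1, 3] / [2, 4] / [7, 9];  Q = [1, 4] / [2, 5] / [3, 6]
  Insert 5 (step 7): P = [1, 3, 5] / [2, 4] / [7, 9];  Q = [1, 4, 7] / [2, 5] / [3, 6]
  Insert 6 (step 8): P = [1, 3, 5, 6] / [2, 4] / [7, 9];  Q = [1, 4, 7, 8] / [2, 5] / [3, 6]
  Insert 8 (step 9): P = [1, 3, 5, 6, 8] / [2, 4] / [7, 9];  Q = [1, 4, 7, 8, 9] / [2, 5] / [3, 6]
Final shape: (5, 2, 2).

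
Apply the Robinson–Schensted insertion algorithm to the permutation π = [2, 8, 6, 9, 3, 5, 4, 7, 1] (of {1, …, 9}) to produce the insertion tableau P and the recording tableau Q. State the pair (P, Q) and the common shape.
P = [1, 3, 4, 7] / [2, 9] / [5] / [6] / [8];  Q = [1, 2, 4, 8] / [3, 6] / [5] / [7] / [9];  common shape = (4, 2, 1, 1, 1)

Row-insert the values π_1, π_2, … into P one at a time, bumping the leftmost entry strictly greater than the inserted value down to the next row. The recording tableau Q records, in position (i, j), the step at which that cell was added to P.
  Insert 2 (step 1): P = [2];  Q = [1]
  Insert 8 (step 2): P = [2, 8];  Q = [1, 2]
  Insert 6 (step 3): P = [2, 6] / [8];  Q = [1, 2] / [3]
  Insert 9 (step 4): P = [2, 6, 9] / [8];  Q = [1, 2, 4] / [3]
  Insert 3 (step 5): P = [2, 3, 9] / [6] / [8];  Q = [1, 2, 4] / [3] / [5]
  Insert 5 (step 6): P = [2, 3, 5] / [6, 9] / [8];  Q = [1, 2, 4] / [3, 6] / [5]
  Insert 4 (step 7): P = [2, 3, 4] / [5, 9] / [6] / [8];  Q = [1, 2, 4] / [3, 6] / [5] / [7]
  Insert 7 (step 8): P = [2, 3, 4, 7] / [5, 9] / [6] / [8];  Q = [1, 2, 4, 8] / [3, 6] / [5] / [7]
  Insert 1 (step 9): P = [1, 3, 4, 7] / [2, 9] / [5] / [6] / [8];  Q = [1, 2, 4, 8] / [3, 6] / [5] / [7] / [9]
Final shape: (4, 2, 1, 1, 1).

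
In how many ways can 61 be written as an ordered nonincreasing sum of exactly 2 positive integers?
p(61, 2 parts) = 30

Partitions of n into exactly k parts are in bijection with partitions of n − k into at most k parts (subtract 1 from each part). So p(61, exactly 2) = p(59, parts ≤ 2). Computing via the recurrence p(m, j) = p(m, j−1) + p(m−j, j) gives 30.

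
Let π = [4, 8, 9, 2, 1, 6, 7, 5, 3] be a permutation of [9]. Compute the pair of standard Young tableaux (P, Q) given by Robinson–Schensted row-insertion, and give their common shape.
P = [1, 3, 7] / [2, 5, 9] / [4, 6] / [8];  Q = [1, 2, 3] / [4, 6, 7] / [5, 8] / [9];  common shape = (3, 3, 2, 1)

Row-insert the values π_1, π_2, … into P one at a time, bumping the leftmost entry strictly greater than the inserted value down to the next row. The recording tableau Q records, in position (i, j), the step at which that cell was added to P.
  Insert 4 (step 1): P = [4];  Q = [1]
  Insert 8 (step 2): P = [4, 8];  Q = [1, 2]
  Insert 9 (step 3): P = [4, 8, 9];  Q = [1, 2, 3]
  Insert 2 (step 4): P = [2, 8, 9] / [4];  Q = [1, 2, 3] / [4]
  Insert 1 (step 5): P = [1, 8, 9] / [2] / [4];  Q = [1, 2, 3] / [4] / [5]
  Insert 6 (step 6): P = [1, 6, 9] / [2, 8] / [4];  Q = [1, 2, 3] / [4, 6] / [5]
  Insert 7 (step 7): P = [1, 6, 7] / [2, 8, 9] / [4];  Q = [1, 2, 3] / [4, 6, 7] / [5]
  Insert 5 (step 8): P = [1, 5, 7] / [2, 6, 9] / [4, 8];  Q = [1, 2, 3] / [4, 6, 7] / [5, 8]
  Insert 3 (step 9): P = [1, 3, 7] / [2, 5, 9] / [4, 6] / [8];  Q = [1, 2, 3] / [4, 6, 7] / [5, 8] / [9]
Final shape: (3, 3, 2, 1).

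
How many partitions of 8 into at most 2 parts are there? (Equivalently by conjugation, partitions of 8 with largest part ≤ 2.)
p(8, parts ≤ 2) = 5

Partitions of 8 with all parts ≤ 2: 2+2+2+2, 2+2+2+1+1, 2+2+1+1+1+1, 2+1+1+1+1+1+1, 1+1+1+1+1+1+1+1. Count = 5.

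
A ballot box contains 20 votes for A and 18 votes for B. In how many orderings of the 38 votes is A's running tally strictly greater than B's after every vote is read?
Strict-lead orderings = 1767263190

Total orderings of the 38 votes with 20 for A: C(38, 20) = 33578000610. By the Bertrand ballot formula (Cycle Lemma / reflection principle), the number of orderings in which A is strictly ahead of B throughout is (p − q)/(p + q) · C(p + q, p) = (20 − 18)/(20 + 18) · 33578000610 = 1767263190.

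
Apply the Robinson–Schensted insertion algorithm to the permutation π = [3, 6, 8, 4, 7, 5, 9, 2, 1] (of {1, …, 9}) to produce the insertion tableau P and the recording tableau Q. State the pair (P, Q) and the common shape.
P = [1, 4, 5, 9] / [2, 7] / [3] / [6] / [8];  Q = [1, 2, 3, 7] / [4, 5] / [6] / [8] / [9];  common shape = (4, 2, 1, 1, 1)

Row-insert the values π_1, π_2, … into P one at a time, bumping the leftmost entry strictly greater than the inserted value down to the next row. The recording tableau Q records, in position (i, j), the step at which that cell was added to P.
  Insert 3 (step 1): P = [3];  Q = [1]
  Insert 6 (step 2): P = [3, 6];  Q = [1, 2]
  Insert 8 (step 3): P = [3, 6, 8];  Q = [1, 2, 3]
  Insert 4 (step 4): P = [3, 4, 8] / [6];  Q = [1, 2, 3] / [4]
  Insert 7 (step 5): P = [3, 4, 7] / [6, 8];  Q = [1, 2, 3] / [4, 5]
  Insert 5 (step 6): P = [3, 4, 5] / [6, 7] / [8];  Q = [1, 2, 3] / [4, 5] / [6]
  Insert 9 (step 7): P = [3, 4, 5, 9] / [6, 7] / [8];  Q = [1, 2, 3, 7] / [4, 5] / [6]
  Insert 2 (step 8): P = [2, 4, 5, 9] / [3, 7] / [6] / [8];  Q = [1, 2, 3, 7] / [4, 5] / [6] / [8]
  Insert 1 (step 9): P = [1, 4, 5, 9] / [2, 7] / [3] / [6] / [8];  Q = [1, 2, 3, 7] / [4, 5] / [6] / [8] / [9]
Final shape: (4, 2, 1, 1, 1).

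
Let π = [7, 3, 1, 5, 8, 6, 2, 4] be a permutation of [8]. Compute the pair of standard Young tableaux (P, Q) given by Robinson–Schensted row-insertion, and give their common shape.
P = [1, 2, 4] / [3, 5, 6] / [7, 8];  Q = [1, 4, 5] / [2, 6, 8] / [3, 7];  common shape = (3, 3, 2)

Row-insert the values π_1, π_2, … into P one at a time, bumping the leftmost entry strictly greater than the inserted value down to the next row. The recording tableau Q records, in position (i, j), the step at which that cell was added to P.
  Insert 7 (step 1): P = [7];  Q = [1]
  Insert 3 (step 2): P = [3] / [7];  Q = [1] / [2]
  Insert 1 (step 3): P = [1] / [3] / [7];  Q = [1] / [2] / [3]
  Insert 5 (step 4): P = [1, 5] / [3] / [7];  Q = [1, 4] / [2] / [3]
  Insert 8 (step 5): P = [1, 5, 8] / [3] / [7];  Q = [1, 4, 5] / [2] / [3]
  Insert 6 (step 6): P = [1, 5, 6] / [3, 8] / [7];  Q = [1, 4, 5] / [2, 6] / [3]
  Insert 2 (step 7): P = [1, 2, 6] / [3, 5] / [7, 8];  Q = [1, 4, 5] / [2, 6] / [3, 7]
  Insert 4 (step 8): P = [1, 2, 4] / [3, 5, 6] / [7, 8];  Q = [1, 4, 5] / [2, 6, 8] / [3, 7]
Final shape: (3, 3, 2).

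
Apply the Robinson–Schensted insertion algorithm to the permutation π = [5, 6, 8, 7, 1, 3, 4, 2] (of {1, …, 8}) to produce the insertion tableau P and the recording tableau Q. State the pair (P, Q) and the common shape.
P = [1, 2, 4] / [3, 6, 7] / [5] / [8];  Q = [1, 2, 3] / [4, 6, 7] / [5] / [8];  common shape = (3, 3, 1, 1)

Row-insert the values π_1, π_2, … into P one at a time, bumping the leftmost entry strictly greater than the inserted value down to the next row. The recording tableau Q records, in position (i, j), the step at which that cell was added to P.
  Insert 5 (step 1): P = [5];  Q = [1]
  Insert 6 (step 2): P = [5, 6];  Q = [1, 2]
  Insert 8 (step 3): P = [5, 6, 8];  Q = [1, 2, 3]
  Insert 7 (step 4): P = [5, 6, 7] / [8];  Q = [1, 2, 3] / [4]
  Insert 1 (step 5): P = [1, 6, 7] / [5] / [8];  Q = [1, 2, 3] / [4] / [5]
  Insert 3 (step 6): P = [1, 3, 7] / [5, 6] / [8];  Q = [1, 2, 3] / [4, 6] / [5]
  Insert 4 (step 7): P = [1, 3, 4] / [5, 6, 7] / [8];  Q = [1, 2, 3] / [4, 6, 7] / [5]
  Insert 2 (step 8): P = [1, 2, 4] / [3, 6, 7] / [5] / [8];  Q = [1, 2, 3] / [4, 6, 7] / [5] / [8]
Final shape: (3, 3, 1, 1).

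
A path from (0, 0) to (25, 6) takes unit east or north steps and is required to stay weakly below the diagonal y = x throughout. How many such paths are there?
Number of paths = 566370

By the reflection principle (André's argument), the number of monotone paths to (25, 6) with n ≤ m that never go above y = x is C(31, 25) − C(31, 26) = 736281 − 169911 = 566370.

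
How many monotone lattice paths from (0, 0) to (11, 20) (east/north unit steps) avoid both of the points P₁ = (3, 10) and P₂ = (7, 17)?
Number of paths = 63347187

Inclusion–exclusion. Total paths: C(31, 11) = 84672315. Through P₁: C(13, 3)·C(18, 8) = 12514788. Through P₂: C(24, 7)·C(7, 4) = 12113640. Since P₁ is strictly southwest of P₂, a monotone path through both must visit P₁ then P₂; paths through both = C(13, 3)·C(11, 4)·C(7, 4) = 3303300. Avoid both = 84672315 − 12514788 − 12113640 + 3303300 = 63347187.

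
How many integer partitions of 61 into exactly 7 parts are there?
p(61, 7 parts) = 26226

Partitions of n into exactly k parts are in bijection with partitions of n − k into at most k parts (subtract 1 from each part). So p(61, exactly 7) = p(54, parts ≤ 7). Computing via the recurrence p(m, j) = p(m, j−1) + p(m−j, j) gives 26226.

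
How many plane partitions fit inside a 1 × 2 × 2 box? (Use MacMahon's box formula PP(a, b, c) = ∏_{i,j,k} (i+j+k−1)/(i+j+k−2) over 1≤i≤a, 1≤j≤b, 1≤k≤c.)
PP(1, 2, 2) = 6

Evaluate the triple product over i = 1..1, j = 1..2, k = 1..2. The factors are (2/1) · (3/2) · (3/2) · (4/3). The numerators and denominators telescope so the product is an integer; carrying out the multiplication exactly gives PP(1, 2, 2) = 6.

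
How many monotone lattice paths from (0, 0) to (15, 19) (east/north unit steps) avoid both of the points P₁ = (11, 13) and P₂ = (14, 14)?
Number of paths = 1150985136

Inclusion–exclusion. Total paths: C(34, 15) = 1855967520. Through P₁: C(24, 11)·C(10, 4) = 524190240. Through P₂: C(28, 14)·C(6, 1) = 240699600. Since P₁ is strictly southwest of P₂, a monotone path through both must visit P₁ then P₂; paths through both = C(24, 11)·C(4, 3)·C(6, 1) = 59907456. Avoid both = 1855967520 − 524190240 − 240699600 + 59907456 = 1150985136.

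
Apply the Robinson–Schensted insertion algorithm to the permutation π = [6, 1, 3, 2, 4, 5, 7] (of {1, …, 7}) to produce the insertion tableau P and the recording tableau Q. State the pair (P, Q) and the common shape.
P = [1, 2, 4, 5, 7] / [3] / [6];  Q = [1, 3, 5, 6, 7] / [2] / [4];  common shape = (5, 1, 1)

Row-insert the values π_1, π_2, … into P one at a time, bumping the leftmost entry strictly greater than the inserted value down to the next row. The recording tableau Q records, in position (i, j), the step at which that cell was added to P.
  Insert 6 (step 1): P = [6];  Q = [1]
  Insert 1 (step 2): P = [1] / [6];  Q = [1] / [2]
  Insert 3 (step 3): P = [1, 3] / [6];  Q = [1, 3] / [2]
  Insert 2 (step 4): P = [1, 2] / [3] / [6];  Q = [1, 3] / [2] / [4]
  Insert 4 (step 5): P = [1, 2, 4] / [3] / [6];  Q = [1, 3, 5] / [2] / [4]
  Insert 5 (step 6): P = [1, 2, 4, 5] / [3] / [6];  Q = [1, 3, 5, 6] / [2] / [4]
  Insert 7 (step 7): P = [1, 2, 4, 5, 7] / [3] / [6];  Q = [1, 3, 5, 6, 7] / [2] / [4]
Final shape: (5, 1, 1).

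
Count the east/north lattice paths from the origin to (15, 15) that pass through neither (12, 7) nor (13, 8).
Number of paths = 143105796

Inclusion–exclusion. Total paths: C(30, 15) = 155117520. Through P₁: C(19, 12)·C(11, 3) = 8314020. Through P₂: C(21, 13)·C(9, 2) = 7325640. Since P₁ is strictly southwest of P₂, a monotone path through both must visit P₁ then P₂; paths through both = C(19, 12)·C(2, 1)·C(9, 2) = 3627936. Avoid both = 155117520 − 8314020 − 7325640 + 3627936 = 143105796.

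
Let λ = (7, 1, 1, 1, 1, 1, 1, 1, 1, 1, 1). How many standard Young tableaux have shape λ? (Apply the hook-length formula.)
# SYT of shape (7, 1, 1, 1, 1, 1, 1, 1, 1, 1, 1) = 8008

Hook-length formula: f^λ = n! / Π hook(c), product over all cells c of the Young diagram. For λ = (7, 1, 1, 1, 1, 1, 1, 1, 1, 1, 1), n = 17 boxes. Hook lengths by row (left-to-right, top-to-bottom): [17, 6, 5, 4, 3, 2, 1]; [10]; [9]; [8]; [7]; [6]; [5]; [4]; [3]; [2]; [1]. Product of hooks = 44416512000. So f^λ = 17! / 44416512000 = 355687428096000 / 44416512000 = 8008.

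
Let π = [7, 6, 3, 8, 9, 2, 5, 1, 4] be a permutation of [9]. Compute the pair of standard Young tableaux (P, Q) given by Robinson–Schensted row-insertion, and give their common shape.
P = [1, 4, 9] / [2, 5] / [3, 8] / [6] / [7];  Q = [1, 4, 5] / [2, 7] / [3, 9] / [6] / [8];  common shape = (3, 2, 2, 1, 1)

Row-insert the values π_1, π_2, … into P one at a time, bumping the leftmost entry strictly greater than the inserted value down to the next row. The recording tableau Q records, in position (i, j), the step at which that cell was added to P.
  Insert 7 (step 1): P = [7];  Q = [1]
  Insert 6 (step 2): P = [6] / [7];  Q = [1] / [2]
  Insert 3 (step 3): P = [3] / [6] / [7];  Q = [1] / [2] / [3]
  Insert 8 (step 4): P = [3, 8] / [6] / [7];  Q = [1, 4] / [2] / [3]
  Insert 9 (step 5): P = [3, 8, 9] / [6] / [7];  Q = [1, 4, 5] / [2] / [3]
  Insert 2 (step 6): P = [2, 8, 9] / [3] / [6] / [7];  Q = [1, 4, 5] / [2] / [3] / [6]
  Insert 5 (step 7): P = [2, 5, 9] / [3, 8] / [6] / [7];  Q = [1, 4, 5] / [2, 7] / [3] / [6]
  Insert 1 (step 8): P = [1, 5, 9] / [2, 8] / [3] / [6] / [7];  Q = [1, 4, 5] / [2, 7] / [3] / [6] / [8]
  Insert 4 (step 9): P = [1, 4, 9] / [2, 5] / [3, 8] / [6] / [7];  Q = [1, 4, 5] / [2, 7] / [3, 9] / [6] / [8]
Final shape: (3, 2, 2, 1, 1).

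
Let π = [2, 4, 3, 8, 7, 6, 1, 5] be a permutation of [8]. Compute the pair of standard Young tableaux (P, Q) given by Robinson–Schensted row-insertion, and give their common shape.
P = [1, 3, 5] / [2, 6] / [4, 7] / [8];  Q = [1, 2, 4] / [3, 5] / [6, 8] / [7];  common shape = (3, 2, 2, 1)

Row-insert the values π_1, π_2, … into P one at a time, bumping the leftmost entry strictly greater than the inserted value down to the next row. The recording tableau Q records, in position (i, j), the step at which that cell was added to P.
  Insert 2 (step 1): P = [2];  Q = [1]
  Insert 4 (step 2): P = [2, 4];  Q = [1, 2]
  Insert 3 (step 3): P = [2, 3] / [4];  Q = [1, 2] / [3]
  Insert 8 (step 4): P = [2, 3, 8] / [4];  Q = [1, 2, 4] / [3]
  Insert 7 (step 5): P = [2, 3, 7] / [4, 8];  Q = [1, 2, 4] / [3, 5]
  Insert 6 (step 6): P = [2, 3, 6] / [4, 7] / [8];  Q = [1, 2, 4] / [3, 5] / [6]
  Insert 1 (step 7): P = [1, 3, 6] / [2, 7] / [4] / [8];  Q = [1, 2, 4] / [3, 5] / [6] / [7]
  Insert 5 (step 8): P = [1, 3, 5] / [2, 6] / [4, 7] / [8];  Q = [1, 2, 4] / [3, 5] / [6, 8] / [7]
Final shape: (3, 2, 2, 1).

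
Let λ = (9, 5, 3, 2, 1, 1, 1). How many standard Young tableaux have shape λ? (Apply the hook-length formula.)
# SYT of shape (9, 5, 3, 2, 1, 1, 1) = 2483120640

Hook-length formula: f^λ = n! / Π hook(c), product over all cells c of the Young diagram. For λ = (9, 5, 3, 2, 1, 1, 1), n = 22 boxes. Hook lengths by row (left-to-right, top-to-bottom): [15, 11, 9, 7, 6, 4, 3, 2, 1]; [10, 6, 4, 2, 1]; [7, 3, 1]; [5, 1]; [3]; [2]; [1]. Product of hooks = 452656512000. So f^λ = 22! / 452656512000 = 1124000727777607680000 / 452656512000 = 2483120640.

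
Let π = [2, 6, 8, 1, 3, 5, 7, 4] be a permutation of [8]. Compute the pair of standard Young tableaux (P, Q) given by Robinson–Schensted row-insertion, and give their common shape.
P = [1, 3, 4, 7] / [2, 5, 8] / [6];  Q = [1, 2, 3, 7] / [4, 5, 6] / [8];  common shape = (4, 3, 1)

Row-insert the values π_1, π_2, … into P one at a time, bumping the leftmost entry strictly greater than the inserted value down to the next row. The recording tableau Q records, in position (i, j), the step at which that cell was added to P.
  Insert 2 (step 1): P = [2];  Q = [1]
  Insert 6 (step 2): P = [2, 6];  Q = [1, 2]
  Insert 8 (step 3): P = [2, 6, 8];  Q = [1, 2, 3]
  Insert 1 (step 4): P = [1, 6, 8] / [2];  Q = [1, 2, 3] / [4]
  Insert 3 (step 5): P = [1, 3, 8] / [2, 6];  Q = [1, 2, 3] / [4, 5]
  Insert 5 (step 6): P = [1, 3, 5] / [2, 6, 8];  Q = [1, 2, 3] / [4, 5, 6]
  Insert 7 (step 7): P = [1, 3, 5, 7] / [2, 6, 8];  Q = [1, 2, 3, 7] / [4, 5, 6]
  Insert 4 (step 8): P = [1, 3, 4, 7] / [2, 5, 8] / [6];  Q = [1, 2, 3, 7] / [4, 5, 6] / [8]
Final shape: (4, 3, 1).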